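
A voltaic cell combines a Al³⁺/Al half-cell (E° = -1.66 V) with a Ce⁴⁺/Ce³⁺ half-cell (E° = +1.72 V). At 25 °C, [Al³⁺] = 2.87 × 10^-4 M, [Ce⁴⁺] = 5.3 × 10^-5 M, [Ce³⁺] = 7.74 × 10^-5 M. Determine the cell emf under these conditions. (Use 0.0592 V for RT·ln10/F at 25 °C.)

The Ce⁴⁺/Ce³⁺ couple has the higher reduction potential and acts as the cathode, so E°_cell = +1.72 − (-1.66) = 3.38 V.
Balancing electrons gives n = 3; the reaction quotient is Q = [Al³⁺]·[Ce³⁺]^3/[Ce⁴⁺]^3 = 8.94 × 10^-4.
At 25 °C, E = E° − (0.0592/n) log Q = 3.38 − (0.0592/3)(-3.049) = 3.380 + 0.060 = 3.440 V.

3.44 V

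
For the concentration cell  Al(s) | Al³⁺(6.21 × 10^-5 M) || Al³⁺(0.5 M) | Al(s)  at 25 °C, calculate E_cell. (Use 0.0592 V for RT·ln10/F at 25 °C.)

0.077 V

Both half-cells are Al³⁺/Al, so E°_cell = 0. The concentrated side is the cathode; the cell reaction moves Al³⁺ from high to low concentration with n = 3.
Q = [Al³⁺]_dilute/[Al³⁺]_conc = 6.21 × 10^-5/0.5 = 1.24 × 10^-4.
E = 0 − (0.0592/3) log Q = −(0.0592/3)(-3.906) = 0.0771 V.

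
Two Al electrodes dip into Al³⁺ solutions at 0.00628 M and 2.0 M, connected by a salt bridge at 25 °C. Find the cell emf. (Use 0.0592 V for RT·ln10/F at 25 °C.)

0.049 V

Both half-cells are Al³⁺/Al, so E°_cell = 0. The concentrated side is the cathode; the cell reaction moves Al³⁺ from high to low concentration with n = 3.
Q = [Al³⁺]_dilute/[Al³⁺]_conc = 0.00628/2.0 = 0.00314.
E = 0 − (0.0592/3) log Q = −(0.0592/3)(-2.503) = 0.0494 V.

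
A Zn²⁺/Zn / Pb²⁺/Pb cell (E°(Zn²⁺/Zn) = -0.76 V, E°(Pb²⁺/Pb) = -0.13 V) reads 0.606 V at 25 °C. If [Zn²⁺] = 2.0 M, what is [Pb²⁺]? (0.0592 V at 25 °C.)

From the Nernst equation, log Q = n(E° − E)/0.0592 = 2(0.63 − 0.606)/0.0592 = 0.811, so Q = 6.47.
With Q = [Zn²⁺]/[Pb²⁺] and the known concentrations, [Pb²⁺] in the denominator gives [Pb²⁺] = 0.31 M.

0.31 M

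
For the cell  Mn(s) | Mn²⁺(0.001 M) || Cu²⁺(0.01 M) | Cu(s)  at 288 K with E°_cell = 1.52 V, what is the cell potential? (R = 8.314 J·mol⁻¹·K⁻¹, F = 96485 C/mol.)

1.55 V

Balancing electrons gives n = 2; the reaction quotient is Q = [Mn²⁺]/[Cu²⁺] = 0.100.
E = E° − (RT/nF) ln Q = 1.52 − (8.314×288)/(2×96485) × (-2.303) = 1.520 + 0.029 = 1.549 V.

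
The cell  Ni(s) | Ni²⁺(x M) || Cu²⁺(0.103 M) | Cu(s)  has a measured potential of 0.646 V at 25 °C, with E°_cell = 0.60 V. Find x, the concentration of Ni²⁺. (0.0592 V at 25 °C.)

From the Nernst equation, log Q = n(E° − E)/0.0592 = 2(0.60 − 0.646)/0.0592 = -1.554, so Q = 0.0279.
With Q = [Ni²⁺]/[Cu²⁺] and the known concentrations, [Ni²⁺] in the numerator gives [Ni²⁺] = 0.0029 M.

0.0029 M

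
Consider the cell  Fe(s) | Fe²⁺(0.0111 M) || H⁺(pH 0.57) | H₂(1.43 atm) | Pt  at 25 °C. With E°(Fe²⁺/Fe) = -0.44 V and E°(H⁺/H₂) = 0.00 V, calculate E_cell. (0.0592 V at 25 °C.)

The hydrogen couple is the cathode, so E°_cell = 0.44 V; n = 2.
[H⁺] = 10^(−0.57) = 0.27 M, and Q = [Fe²⁺]·P(H₂) / [H⁺]^2 = 0.219.
E = E° − (0.0592/2) log Q = 0.44 − (0.0592/2)(-0.659) = 0.460 V.

0.46 V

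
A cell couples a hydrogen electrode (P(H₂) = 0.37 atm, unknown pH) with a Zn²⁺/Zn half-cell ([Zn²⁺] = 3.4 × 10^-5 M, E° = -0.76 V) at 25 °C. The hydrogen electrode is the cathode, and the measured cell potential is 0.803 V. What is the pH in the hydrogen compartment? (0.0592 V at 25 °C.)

pH = 1.72

E°_cell = 0.76 V and n = 2.
log Q = n(E° − E)/0.0592 = 2×(0.76 − 0.803)/0.0592 = -1.453.
With Q = [Zn²⁺]·P(H₂) / [H⁺]^2, solving for [H⁺] gives log[H⁺] = -1.724, so pH = 1.72.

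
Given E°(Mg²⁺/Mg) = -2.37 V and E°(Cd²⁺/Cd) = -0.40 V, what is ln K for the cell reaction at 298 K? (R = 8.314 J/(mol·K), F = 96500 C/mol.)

E°_cell = -0.40 − (-2.37) = 1.97 V, with n = 2 electrons transferred.
At equilibrium E = 0, so the Nernst equation gives ln K = nFE°/RT = (2)(96500)(1.97)/((8.314)(298)) = 153.46.

ln K = 153.5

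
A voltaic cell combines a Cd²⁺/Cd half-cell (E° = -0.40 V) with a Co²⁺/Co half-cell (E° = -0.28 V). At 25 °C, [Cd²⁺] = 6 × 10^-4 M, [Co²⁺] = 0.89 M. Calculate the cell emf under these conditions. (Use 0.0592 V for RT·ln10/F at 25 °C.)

0.214 V

The Co²⁺/Co couple has the higher reduction potential and acts as the cathode, so E°_cell = -0.28 − (-0.40) = 0.12 V.
Balancing electrons gives n = 2; the reaction quotient is Q = [Cd²⁺]/[Co²⁺] = 6.74 × 10^-4.
At 25 °C, E = E° − (0.0592/n) log Q = 0.12 − (0.0592/2)(-3.171) = 0.120 + 0.094 = 0.214 V.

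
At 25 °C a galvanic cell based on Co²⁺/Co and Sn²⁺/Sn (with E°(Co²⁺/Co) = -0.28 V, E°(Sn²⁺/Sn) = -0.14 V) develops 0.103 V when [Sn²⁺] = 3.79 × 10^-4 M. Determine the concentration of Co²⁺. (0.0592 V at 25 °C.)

0.0067 M

From the Nernst equation, log Q = n(E° − E)/0.0592 = 2(0.14 − 0.103)/0.0592 = 1.250, so Q = 17.8.
With Q = [Co²⁺]/[Sn²⁺] and the known concentrations, [Co²⁺] in the numerator gives [Co²⁺] = 0.0067 M.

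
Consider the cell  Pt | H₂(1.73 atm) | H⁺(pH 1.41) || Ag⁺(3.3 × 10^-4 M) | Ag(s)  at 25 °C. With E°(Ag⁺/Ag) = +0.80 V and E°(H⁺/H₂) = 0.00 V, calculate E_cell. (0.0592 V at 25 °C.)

The Ag⁺/Ag couple is the cathode, so E°_cell = 0.80 V; n = 2.
[H⁺] = 10^(−1.41) = 0.039 M, and Q = [H⁺]^2 / ([Ag⁺]^2·P(H₂)) = 8030.
E = E° − (0.0592/2) log Q = 0.80 − (0.0592/2)(3.905) = 0.684 V.

0.68 V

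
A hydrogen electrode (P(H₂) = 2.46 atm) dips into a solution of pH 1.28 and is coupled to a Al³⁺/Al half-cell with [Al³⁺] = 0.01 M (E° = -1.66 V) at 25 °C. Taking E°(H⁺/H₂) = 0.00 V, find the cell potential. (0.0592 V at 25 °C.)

The hydrogen couple is the cathode, so E°_cell = 1.66 V; n = 6.
[H⁺] = 10^(−1.28) = 0.052 M, and Q = [Al³⁺]^2·P(H₂)^3 / [H⁺]^6 = 7.13 × 10^4.
E = E° − (0.0592/6) log Q = 1.66 − (0.0592/6)(4.853) = 1.612 V.

1.61 V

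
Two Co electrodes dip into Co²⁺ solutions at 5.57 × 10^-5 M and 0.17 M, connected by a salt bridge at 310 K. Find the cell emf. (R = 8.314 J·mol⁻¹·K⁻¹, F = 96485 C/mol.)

0.11 V

Both half-cells are Co²⁺/Co, so E°_cell = 0. The concentrated side is the cathode; the cell reaction moves Co²⁺ from high to low concentration with n = 2.
Q = [Co²⁺]_dilute/[Co²⁺]_conc = 5.57 × 10^-5/0.17 = 3.28 × 10^-4.
E = 0 − (RT/nF) ln Q = −((8.314×310)/(2×96485))(-8.024) = 0.1072 V.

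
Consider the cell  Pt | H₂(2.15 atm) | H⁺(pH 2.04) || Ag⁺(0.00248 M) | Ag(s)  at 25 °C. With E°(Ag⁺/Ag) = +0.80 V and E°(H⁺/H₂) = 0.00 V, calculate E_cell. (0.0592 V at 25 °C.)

0.78 V

The Ag⁺/Ag couple is the cathode, so E°_cell = 0.80 V; n = 2.
[H⁺] = 10^(−2.04) = 0.0091 M, and Q = [H⁺]^2 / ([Ag⁺]^2·P(H₂)) = 6.29.
E = E° − (0.0592/2) log Q = 0.80 − (0.0592/2)(0.799) = 0.776 V.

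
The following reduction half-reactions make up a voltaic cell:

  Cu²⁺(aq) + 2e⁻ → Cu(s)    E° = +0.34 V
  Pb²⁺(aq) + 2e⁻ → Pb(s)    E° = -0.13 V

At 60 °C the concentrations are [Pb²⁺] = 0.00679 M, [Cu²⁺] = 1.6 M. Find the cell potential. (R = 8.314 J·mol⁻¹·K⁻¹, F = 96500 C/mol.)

The Cu²⁺/Cu couple has the higher reduction potential and acts as the cathode, so E°_cell = +0.34 − (-0.13) = 0.47 V.
Balancing electrons gives n = 2; the reaction quotient is Q = [Pb²⁺]/[Cu²⁺] = 0.00424.
E = E° − (RT/nF) ln Q = 0.47 − (8.314×333)/(2×96500) × (-5.462) = 0.470 + 0.078 = 0.548 V.

0.548 V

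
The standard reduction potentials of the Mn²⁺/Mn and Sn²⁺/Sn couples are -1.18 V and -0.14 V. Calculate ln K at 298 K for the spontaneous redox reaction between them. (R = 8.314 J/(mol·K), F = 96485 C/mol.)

ln K = 81.0

E°_cell = -0.14 − (-1.18) = 1.04 V, with n = 2 electrons transferred.
At equilibrium E = 0, so the Nernst equation gives ln K = nFE°/RT = (2)(96485)(1.04)/((8.314)(298)) = 81.00.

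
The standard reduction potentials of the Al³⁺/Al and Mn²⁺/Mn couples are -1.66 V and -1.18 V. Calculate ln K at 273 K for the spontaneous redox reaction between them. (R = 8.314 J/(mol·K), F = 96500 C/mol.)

E°_cell = -1.18 − (-1.66) = 0.48 V, with n = 6 electrons transferred.
At equilibrium E = 0, so the Nernst equation gives ln K = nFE°/RT = (6)(96500)(0.48)/((8.314)(273)) = 122.45.

ln K = 122.4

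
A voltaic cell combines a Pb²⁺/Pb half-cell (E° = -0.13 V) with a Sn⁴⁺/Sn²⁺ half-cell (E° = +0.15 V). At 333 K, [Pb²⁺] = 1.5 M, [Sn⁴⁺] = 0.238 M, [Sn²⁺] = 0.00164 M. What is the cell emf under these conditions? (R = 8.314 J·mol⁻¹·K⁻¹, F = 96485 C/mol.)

0.346 V

The Sn⁴⁺/Sn²⁺ couple has the higher reduction potential and acts as the cathode, so E°_cell = +0.15 − (-0.13) = 0.28 V.
Balancing electrons gives n = 2; the reaction quotient is Q = [Pb²⁺]·[Sn²⁺]/[Sn⁴⁺] = 0.0103.
E = E° − (RT/nF) ln Q = 0.28 − (8.314×333)/(2×96485) × (-4.572) = 0.280 + 0.066 = 0.346 V.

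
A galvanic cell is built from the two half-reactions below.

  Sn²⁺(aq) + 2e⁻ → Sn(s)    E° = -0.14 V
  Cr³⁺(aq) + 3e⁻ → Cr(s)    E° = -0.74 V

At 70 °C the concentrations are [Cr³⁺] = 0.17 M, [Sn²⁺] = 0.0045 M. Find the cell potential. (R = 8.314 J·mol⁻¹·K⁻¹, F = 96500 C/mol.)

The Sn²⁺/Sn couple has the higher reduction potential and acts as the cathode, so E°_cell = -0.14 − (-0.74) = 0.60 V.
Balancing electrons gives n = 6; the reaction quotient is Q = [Cr³⁺]^2/[Sn²⁺]^3 = 3.17 × 10^5.
E = E° − (RT/nF) ln Q = 0.60 − (8.314×343)/(6×96500) × (12.667) = 0.600 − 0.062 = 0.538 V.

0.538 V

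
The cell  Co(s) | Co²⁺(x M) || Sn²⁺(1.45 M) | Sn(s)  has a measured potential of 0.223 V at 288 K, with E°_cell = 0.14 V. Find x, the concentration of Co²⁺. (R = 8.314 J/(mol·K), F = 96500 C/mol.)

From the Nernst equation, ln Q = nF(E° − E)/RT = 2×96500×(0.14 − 0.223)/(8.314×288) = -6.690, so Q = 0.00124.
With Q = [Co²⁺]/[Sn²⁺] and the known concentrations, [Co²⁺] in the numerator gives [Co²⁺] = 0.0018 M.

0.0018 M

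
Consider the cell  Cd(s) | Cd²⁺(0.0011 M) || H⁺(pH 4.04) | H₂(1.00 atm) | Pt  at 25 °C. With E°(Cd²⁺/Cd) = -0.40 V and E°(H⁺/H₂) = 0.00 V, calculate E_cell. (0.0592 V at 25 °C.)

The hydrogen couple is the cathode, so E°_cell = 0.40 V; n = 2.
[H⁺] = 10^(−4.04) = 9.1 × 10^-5 M, and Q = [Cd²⁺]·P(H₂) / [H⁺]^2 = 1.32 × 10^5.
E = E° − (0.0592/2) log Q = 0.40 − (0.0592/2)(5.121) = 0.248 V.

0.25 V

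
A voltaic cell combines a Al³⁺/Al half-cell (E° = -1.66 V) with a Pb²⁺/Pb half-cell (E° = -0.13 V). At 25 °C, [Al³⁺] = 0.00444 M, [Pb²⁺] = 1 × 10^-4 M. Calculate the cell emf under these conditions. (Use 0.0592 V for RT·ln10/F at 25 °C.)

The Pb²⁺/Pb couple has the higher reduction potential and acts as the cathode, so E°_cell = -0.13 − (-1.66) = 1.53 V.
Balancing electrons gives n = 6; the reaction quotient is Q = [Al³⁺]^2/[Pb²⁺]^3 = 1.97 × 10^7.
At 25 °C, E = E° − (0.0592/n) log Q = 1.53 − (0.0592/6)(7.295) = 1.530 − 0.072 = 1.458 V.

1.46 V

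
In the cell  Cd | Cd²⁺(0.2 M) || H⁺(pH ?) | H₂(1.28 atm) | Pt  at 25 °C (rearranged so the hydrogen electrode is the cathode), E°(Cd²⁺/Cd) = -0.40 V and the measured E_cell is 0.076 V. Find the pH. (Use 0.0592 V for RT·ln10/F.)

E°_cell = 0.40 V and n = 2.
log Q = n(E° − E)/0.0592 = 2×(0.40 − 0.076)/0.0592 = 10.946.
With Q = [Cd²⁺]·P(H₂) / [H⁺]^2, solving for [H⁺] gives log[H⁺] = -5.769, so pH = 5.77.

pH = 5.77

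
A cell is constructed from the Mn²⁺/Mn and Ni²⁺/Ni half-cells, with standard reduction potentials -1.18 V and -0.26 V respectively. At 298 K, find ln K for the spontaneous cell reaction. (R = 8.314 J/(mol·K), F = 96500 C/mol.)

ln K = 71.7

E°_cell = -0.26 − (-1.18) = 0.92 V, with n = 2 electrons transferred.
At equilibrium E = 0, so the Nernst equation gives ln K = nFE°/RT = (2)(96500)(0.92)/((8.314)(298)) = 71.67.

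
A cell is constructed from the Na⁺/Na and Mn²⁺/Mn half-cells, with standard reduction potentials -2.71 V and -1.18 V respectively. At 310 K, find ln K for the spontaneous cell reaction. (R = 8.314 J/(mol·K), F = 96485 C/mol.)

E°_cell = -1.18 − (-2.71) = 1.53 V, with n = 2 electrons transferred.
At equilibrium E = 0, so the Nernst equation gives ln K = nFE°/RT = (2)(96485)(1.53)/((8.314)(310)) = 114.55.

ln K = 114.6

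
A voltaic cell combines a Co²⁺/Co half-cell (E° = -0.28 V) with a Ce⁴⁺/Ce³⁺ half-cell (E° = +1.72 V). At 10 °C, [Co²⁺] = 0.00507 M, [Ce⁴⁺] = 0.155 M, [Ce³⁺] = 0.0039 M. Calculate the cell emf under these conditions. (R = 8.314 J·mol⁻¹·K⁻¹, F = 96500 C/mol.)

The Ce⁴⁺/Ce³⁺ couple has the higher reduction potential and acts as the cathode, so E°_cell = +1.72 − (-0.28) = 2.00 V.
Balancing electrons gives n = 2; the reaction quotient is Q = [Co²⁺]·[Ce³⁺]^2/[Ce⁴⁺]^2 = 3.21 × 10^-6.
E = E° − (RT/nF) ln Q = 2.00 − (8.314×283)/(2×96500) × (-12.649) = 2.000 + 0.154 = 2.154 V.

2.15 V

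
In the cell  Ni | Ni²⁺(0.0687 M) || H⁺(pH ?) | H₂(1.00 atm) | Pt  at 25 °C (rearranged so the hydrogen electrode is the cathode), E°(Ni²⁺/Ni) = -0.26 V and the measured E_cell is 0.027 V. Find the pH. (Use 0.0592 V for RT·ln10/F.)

pH = 4.52

E°_cell = 0.26 V and n = 2.
log Q = n(E° − E)/0.0592 = 2×(0.26 − 0.027)/0.0592 = 7.872.
With Q = [Ni²⁺]·P(H₂) / [H⁺]^2, solving for [H⁺] gives log[H⁺] = -4.517, so pH = 4.52.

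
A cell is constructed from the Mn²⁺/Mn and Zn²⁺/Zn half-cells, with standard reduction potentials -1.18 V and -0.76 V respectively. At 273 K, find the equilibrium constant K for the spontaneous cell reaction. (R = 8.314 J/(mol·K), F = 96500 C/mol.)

3.2 × 10^15

E°_cell = -0.76 − (-1.18) = 0.42 V, with n = 2 electrons transferred.
At equilibrium E = 0, so the Nernst equation gives ln K = nFE°/RT = (2)(96500)(0.42)/((8.314)(273)) = 35.71.
K = e^35.71 = 3.2 × 10^15.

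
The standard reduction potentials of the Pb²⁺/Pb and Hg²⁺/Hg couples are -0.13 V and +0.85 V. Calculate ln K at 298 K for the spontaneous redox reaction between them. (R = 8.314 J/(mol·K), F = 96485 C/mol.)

E°_cell = +0.85 − (-0.13) = 0.98 V, with n = 2 electrons transferred.
At equilibrium E = 0, so the Nernst equation gives ln K = nFE°/RT = (2)(96485)(0.98)/((8.314)(298)) = 76.33.

ln K = 76.3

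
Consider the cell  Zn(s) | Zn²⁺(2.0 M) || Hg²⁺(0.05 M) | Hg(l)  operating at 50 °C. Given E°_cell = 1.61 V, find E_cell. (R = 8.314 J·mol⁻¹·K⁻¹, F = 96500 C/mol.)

1.56 V

Balancing electrons gives n = 2; the reaction quotient is Q = [Zn²⁺]/[Hg²⁺] = 40.0.
E = E° − (RT/nF) ln Q = 1.61 − (8.314×323)/(2×96500) × (3.689) = 1.610 − 0.051 = 1.559 V.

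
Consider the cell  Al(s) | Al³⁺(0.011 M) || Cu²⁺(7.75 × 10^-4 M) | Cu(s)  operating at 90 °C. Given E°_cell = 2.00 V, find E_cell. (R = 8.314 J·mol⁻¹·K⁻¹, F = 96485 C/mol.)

1.94 V

Balancing electrons gives n = 6; the reaction quotient is Q = [Al³⁺]^2/[Cu²⁺]^3 = 2.6 × 10^5.
E = E° − (RT/nF) ln Q = 2.00 − (8.314×363)/(6×96485) × (12.468) = 2.000 − 0.065 = 1.935 V.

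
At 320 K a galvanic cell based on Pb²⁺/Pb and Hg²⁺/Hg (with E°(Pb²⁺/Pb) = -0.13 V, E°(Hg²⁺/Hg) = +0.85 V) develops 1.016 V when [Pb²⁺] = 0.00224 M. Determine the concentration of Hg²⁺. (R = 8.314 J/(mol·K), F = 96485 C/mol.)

0.03 M

From the Nernst equation, ln Q = nF(E° − E)/RT = 2×96485×(0.98 − 1.016)/(8.314×320) = -2.611, so Q = 0.0734.
With Q = [Pb²⁺]/[Hg²⁺] and the known concentrations, [Hg²⁺] in the denominator gives [Hg²⁺] = 0.03 M.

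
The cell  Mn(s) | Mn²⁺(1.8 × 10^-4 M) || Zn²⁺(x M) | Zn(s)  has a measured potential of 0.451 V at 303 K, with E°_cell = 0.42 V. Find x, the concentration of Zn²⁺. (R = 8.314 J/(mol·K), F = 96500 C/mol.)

0.0019 M

From the Nernst equation, ln Q = nF(E° − E)/RT = 2×96500×(0.42 − 0.451)/(8.314×303) = -2.375, so Q = 0.0930.
With Q = [Mn²⁺]/[Zn²⁺] and the known concentrations, [Zn²⁺] in the denominator gives [Zn²⁺] = 0.0019 M.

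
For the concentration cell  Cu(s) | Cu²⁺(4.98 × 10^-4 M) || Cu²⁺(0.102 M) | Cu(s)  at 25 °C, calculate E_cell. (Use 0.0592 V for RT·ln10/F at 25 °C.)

Both half-cells are Cu²⁺/Cu, so E°_cell = 0. The concentrated side is the cathode; the cell reaction moves Cu²⁺ from high to low concentration with n = 2.
Q = [Cu²⁺]_dilute/[Cu²⁺]_conc = 4.98 × 10^-4/0.102 = 0.00488.
E = 0 − (0.0592/2) log Q = −(0.0592/2)(-2.311) = 0.0684 V.

0.068 V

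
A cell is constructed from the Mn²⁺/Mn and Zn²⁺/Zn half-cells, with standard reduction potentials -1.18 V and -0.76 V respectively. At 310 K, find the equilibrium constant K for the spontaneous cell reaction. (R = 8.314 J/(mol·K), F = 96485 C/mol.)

E°_cell = -0.76 − (-1.18) = 0.42 V, with n = 2 electrons transferred.
At equilibrium E = 0, so the Nernst equation gives ln K = nFE°/RT = (2)(96485)(0.42)/((8.314)(310)) = 31.45.
K = e^31.45 = 4.5 × 10^13.

4.5 × 10^13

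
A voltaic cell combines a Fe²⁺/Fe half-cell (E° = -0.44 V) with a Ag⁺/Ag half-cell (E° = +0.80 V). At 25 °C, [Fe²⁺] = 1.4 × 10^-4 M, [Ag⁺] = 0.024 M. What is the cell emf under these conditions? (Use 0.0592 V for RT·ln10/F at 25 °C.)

The Ag⁺/Ag couple has the higher reduction potential and acts as the cathode, so E°_cell = +0.80 − (-0.44) = 1.24 V.
Balancing electrons gives n = 2; the reaction quotient is Q = [Fe²⁺]/[Ag⁺]^2 = 0.243.
At 25 °C, E = E° − (0.0592/n) log Q = 1.24 − (0.0592/2)(-0.614) = 1.240 + 0.018 = 1.258 V.

1.26 V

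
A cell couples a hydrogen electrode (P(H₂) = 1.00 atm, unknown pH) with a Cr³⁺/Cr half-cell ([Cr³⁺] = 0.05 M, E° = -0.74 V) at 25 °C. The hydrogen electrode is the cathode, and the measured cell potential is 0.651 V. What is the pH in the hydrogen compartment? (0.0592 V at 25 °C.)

E°_cell = 0.74 V and n = 6.
log Q = n(E° − E)/0.0592 = 6×(0.74 − 0.651)/0.0592 = 9.020.
With Q = [Cr³⁺]^2·P(H₂)^3 / [H⁺]^6, solving for [H⁺] gives log[H⁺] = -1.937, so pH = 1.94.

pH = 1.94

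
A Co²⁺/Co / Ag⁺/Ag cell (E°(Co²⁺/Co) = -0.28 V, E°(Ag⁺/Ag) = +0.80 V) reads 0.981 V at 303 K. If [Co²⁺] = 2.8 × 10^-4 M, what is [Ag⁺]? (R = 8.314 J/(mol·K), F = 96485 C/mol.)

3.8 × 10^-4 M

From the Nernst equation, ln Q = nF(E° − E)/RT = 2×96485×(1.08 − 0.981)/(8.314×303) = 7.584, so Q = 1970.
With Q = [Co²⁺]/[Ag⁺]^2 and the known concentrations, [Ag⁺]^2 in the denominator gives [Ag⁺] = 3.8 × 10^-4 M.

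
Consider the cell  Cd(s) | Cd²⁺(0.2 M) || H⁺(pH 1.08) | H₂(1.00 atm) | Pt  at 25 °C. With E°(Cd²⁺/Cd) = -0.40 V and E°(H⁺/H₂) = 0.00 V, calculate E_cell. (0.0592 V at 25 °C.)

0.36 V

The hydrogen couple is the cathode, so E°_cell = 0.40 V; n = 2.
[H⁺] = 10^(−1.08) = 0.083 M, and Q = [Cd²⁺]·P(H₂) / [H⁺]^2 = 28.9.
E = E° − (0.0592/2) log Q = 0.40 − (0.0592/2)(1.461) = 0.357 V.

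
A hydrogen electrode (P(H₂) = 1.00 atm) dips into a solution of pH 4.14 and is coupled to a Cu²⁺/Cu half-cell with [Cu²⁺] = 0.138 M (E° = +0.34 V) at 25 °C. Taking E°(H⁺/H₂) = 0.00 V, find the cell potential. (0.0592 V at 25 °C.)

0.56 V

The Cu²⁺/Cu couple is the cathode, so E°_cell = 0.34 V; n = 2.
[H⁺] = 10^(−4.14) = 7.2 × 10^-5 M, and Q = [H⁺]^2 / ([Cu²⁺]·P(H₂)) = 3.8 × 10^-8.
E = E° − (0.0592/2) log Q = 0.34 − (0.0592/2)(-7.420) = 0.560 V.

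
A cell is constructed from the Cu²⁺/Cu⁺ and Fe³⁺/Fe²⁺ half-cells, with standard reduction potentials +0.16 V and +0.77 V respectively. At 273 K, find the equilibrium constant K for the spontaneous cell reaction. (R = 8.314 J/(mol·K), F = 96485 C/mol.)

1.8 × 10^11

E°_cell = +0.77 − (+0.16) = 0.61 V, with n = 1 electron transferred.
At equilibrium E = 0, so the Nernst equation gives ln K = nFE°/RT = (1)(96485)(0.61)/((8.314)(273)) = 25.93.
K = e^25.93 = 1.8 × 10^11.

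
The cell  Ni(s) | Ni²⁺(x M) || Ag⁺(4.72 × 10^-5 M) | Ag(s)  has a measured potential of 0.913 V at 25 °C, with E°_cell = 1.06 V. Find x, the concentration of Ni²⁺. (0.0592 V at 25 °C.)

From the Nernst equation, log Q = n(E° − E)/0.0592 = 2(1.06 − 0.913)/0.0592 = 4.966, so Q = 9.25 × 10^4.
With Q = [Ni²⁺]/[Ag⁺]^2 and the known concentrations, [Ni²⁺] in the numerator gives [Ni²⁺] = 2.1 × 10^-4 M.

2.1 × 10^-4 M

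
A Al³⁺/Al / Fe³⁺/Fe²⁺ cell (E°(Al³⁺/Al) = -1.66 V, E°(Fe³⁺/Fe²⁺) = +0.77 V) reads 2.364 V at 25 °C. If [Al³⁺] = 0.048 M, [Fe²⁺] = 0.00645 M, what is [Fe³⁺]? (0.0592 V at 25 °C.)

From the Nernst equation, log Q = n(E° − E)/0.0592 = 3(2.43 − 2.364)/0.0592 = 3.345, so Q = 2210.
With Q = [Al³⁺]·[Fe²⁺]^3/[Fe³⁺]^3 and the known concentrations, [Fe³⁺]^3 in the denominator gives [Fe³⁺] = 1.8 × 10^-4 M.

1.8 × 10^-4 M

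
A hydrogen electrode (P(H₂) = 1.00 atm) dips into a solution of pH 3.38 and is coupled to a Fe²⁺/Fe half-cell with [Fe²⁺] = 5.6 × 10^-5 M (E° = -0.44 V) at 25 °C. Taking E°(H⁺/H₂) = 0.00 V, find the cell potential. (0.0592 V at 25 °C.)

The hydrogen couple is the cathode, so E°_cell = 0.44 V; n = 2.
[H⁺] = 10^(−3.38) = 4.2 × 10^-4 M, and Q = [Fe²⁺]·P(H₂) / [H⁺]^2 = 322.
E = E° − (0.0592/2) log Q = 0.44 − (0.0592/2)(2.508) = 0.366 V.

0.37 V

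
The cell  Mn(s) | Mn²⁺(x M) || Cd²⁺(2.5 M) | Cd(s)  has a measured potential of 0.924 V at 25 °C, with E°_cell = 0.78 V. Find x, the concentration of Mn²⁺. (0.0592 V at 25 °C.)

3.4 × 10^-5 M

From the Nernst equation, log Q = n(E° − E)/0.0592 = 2(0.78 − 0.924)/0.0592 = -4.865, so Q = 1.37 × 10^-5.
With Q = [Mn²⁺]/[Cd²⁺] and the known concentrations, [Mn²⁺] in the numerator gives [Mn²⁺] = 3.4 × 10^-5 M.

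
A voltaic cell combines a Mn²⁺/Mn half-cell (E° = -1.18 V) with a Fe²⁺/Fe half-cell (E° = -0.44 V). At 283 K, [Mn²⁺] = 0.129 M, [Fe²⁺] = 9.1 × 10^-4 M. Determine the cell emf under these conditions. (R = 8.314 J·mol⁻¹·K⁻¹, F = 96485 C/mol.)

0.680 V

The Fe²⁺/Fe couple has the higher reduction potential and acts as the cathode, so E°_cell = -0.44 − (-1.18) = 0.74 V.
Balancing electrons gives n = 2; the reaction quotient is Q = [Mn²⁺]/[Fe²⁺] = 142.
E = E° − (RT/nF) ln Q = 0.74 − (8.314×283)/(2×96485) × (4.954) = 0.740 − 0.060 = 0.680 V.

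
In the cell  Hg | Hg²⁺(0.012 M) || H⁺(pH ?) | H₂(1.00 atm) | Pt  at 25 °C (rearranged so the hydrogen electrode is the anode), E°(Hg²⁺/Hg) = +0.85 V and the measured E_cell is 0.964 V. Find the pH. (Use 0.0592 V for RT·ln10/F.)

pH = 2.89

E°_cell = 0.85 V and n = 2.
log Q = n(E° − E)/0.0592 = 2×(0.85 − 0.964)/0.0592 = -3.851.
With Q = [H⁺]^2 / ([Hg²⁺]·P(H₂)), solving for [H⁺] gives log[H⁺] = -2.886, so pH = 2.89.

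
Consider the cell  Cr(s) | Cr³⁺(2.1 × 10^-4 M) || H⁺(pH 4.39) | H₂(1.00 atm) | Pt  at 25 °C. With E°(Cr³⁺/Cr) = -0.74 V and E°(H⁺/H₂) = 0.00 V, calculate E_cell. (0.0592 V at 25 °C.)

The hydrogen couple is the cathode, so E°_cell = 0.74 V; n = 6.
[H⁺] = 10^(−4.39) = 4.1 × 10^-5 M, and Q = [Cr³⁺]^2·P(H₂)^3 / [H⁺]^6 = 9.65 × 10^18.
E = E° − (0.0592/6) log Q = 0.74 − (0.0592/6)(18.984) = 0.553 V.

0.55 V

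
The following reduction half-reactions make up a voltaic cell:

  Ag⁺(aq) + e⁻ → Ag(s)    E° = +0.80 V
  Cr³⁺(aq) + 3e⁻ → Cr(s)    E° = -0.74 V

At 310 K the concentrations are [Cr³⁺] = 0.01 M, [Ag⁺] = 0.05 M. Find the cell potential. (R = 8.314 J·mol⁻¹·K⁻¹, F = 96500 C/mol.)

The Ag⁺/Ag couple has the higher reduction potential and acts as the cathode, so E°_cell = +0.80 − (-0.74) = 1.54 V.
Balancing electrons gives n = 3; the reaction quotient is Q = [Cr³⁺]/[Ag⁺]^3 = 80.0.
E = E° − (RT/nF) ln Q = 1.54 − (8.314×310)/(3×96500) × (4.382) = 1.540 − 0.039 = 1.501 V.

1.50 V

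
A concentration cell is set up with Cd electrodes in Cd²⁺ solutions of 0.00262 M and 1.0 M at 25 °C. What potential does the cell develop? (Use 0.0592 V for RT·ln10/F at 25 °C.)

Both half-cells are Cd²⁺/Cd, so E°_cell = 0. The concentrated side is the cathode; the cell reaction moves Cd²⁺ from high to low concentration with n = 2.
Q = [Cd²⁺]_dilute/[Cd²⁺]_conc = 0.00262/1.0 = 0.00262.
E = 0 − (0.0592/2) log Q = −(0.0592/2)(-2.582) = 0.0764 V.

0.076 V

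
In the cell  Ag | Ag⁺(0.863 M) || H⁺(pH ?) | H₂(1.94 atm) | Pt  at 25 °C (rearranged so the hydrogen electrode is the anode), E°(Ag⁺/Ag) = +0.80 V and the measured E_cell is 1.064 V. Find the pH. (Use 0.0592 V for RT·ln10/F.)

E°_cell = 0.80 V and n = 2.
log Q = n(E° − E)/0.0592 = 2×(0.80 − 1.064)/0.0592 = -8.919.
With Q = [H⁺]^2 / ([Ag⁺]^2·P(H₂)), solving for [H⁺] gives log[H⁺] = -4.380, so pH = 4.38.

pH = 4.38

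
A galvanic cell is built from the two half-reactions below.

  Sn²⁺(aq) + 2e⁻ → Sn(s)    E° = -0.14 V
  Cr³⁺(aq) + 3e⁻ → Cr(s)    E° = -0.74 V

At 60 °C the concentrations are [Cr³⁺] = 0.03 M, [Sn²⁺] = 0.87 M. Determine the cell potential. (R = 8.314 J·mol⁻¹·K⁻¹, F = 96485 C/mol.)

The Sn²⁺/Sn couple has the higher reduction potential and acts as the cathode, so E°_cell = -0.14 − (-0.74) = 0.60 V.
Balancing electrons gives n = 6; the reaction quotient is Q = [Cr³⁺]^2/[Sn²⁺]^3 = 0.00137.
E = E° − (RT/nF) ln Q = 0.60 − (8.314×333)/(6×96485) × (-6.595) = 0.600 + 0.032 = 0.632 V.

0.632 V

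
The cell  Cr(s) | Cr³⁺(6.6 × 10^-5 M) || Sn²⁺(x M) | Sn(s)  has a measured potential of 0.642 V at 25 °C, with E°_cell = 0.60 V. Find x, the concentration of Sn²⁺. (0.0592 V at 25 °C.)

From the Nernst equation, log Q = n(E° − E)/0.0592 = 6(0.60 − 0.642)/0.0592 = -4.257, so Q = 5.54 × 10^-5.
With Q = [Cr³⁺]^2/[Sn²⁺]^3 and the known concentrations, [Sn²⁺]^3 in the denominator gives [Sn²⁺] = 0.043 M.

0.043 M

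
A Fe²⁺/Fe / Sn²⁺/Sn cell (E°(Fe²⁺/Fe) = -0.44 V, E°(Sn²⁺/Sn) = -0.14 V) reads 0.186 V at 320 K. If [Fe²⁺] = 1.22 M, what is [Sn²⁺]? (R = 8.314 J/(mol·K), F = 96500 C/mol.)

From the Nernst equation, ln Q = nF(E° − E)/RT = 2×96500×(0.30 − 0.186)/(8.314×320) = 8.270, so Q = 3900.
With Q = [Fe²⁺]/[Sn²⁺] and the known concentrations, [Sn²⁺] in the denominator gives [Sn²⁺] = 3.1 × 10^-4 M.

3.1 × 10^-4 M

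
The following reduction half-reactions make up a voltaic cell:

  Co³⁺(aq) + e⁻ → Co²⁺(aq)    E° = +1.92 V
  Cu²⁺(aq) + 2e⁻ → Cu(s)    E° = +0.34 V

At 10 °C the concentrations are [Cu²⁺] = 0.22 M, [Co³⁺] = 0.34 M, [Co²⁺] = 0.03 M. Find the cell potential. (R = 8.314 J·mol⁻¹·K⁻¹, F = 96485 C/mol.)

The Co³⁺/Co²⁺ couple has the higher reduction potential and acts as the cathode, so E°_cell = +1.92 − (+0.34) = 1.58 V.
Balancing electrons gives n = 2; the reaction quotient is Q = [Cu²⁺]·[Co²⁺]^2/[Co³⁺]^2 = 0.00171.
E = E° − (RT/nF) ln Q = 1.58 − (8.314×283)/(2×96485) × (-6.370) = 1.580 + 0.078 = 1.658 V.

1.66 V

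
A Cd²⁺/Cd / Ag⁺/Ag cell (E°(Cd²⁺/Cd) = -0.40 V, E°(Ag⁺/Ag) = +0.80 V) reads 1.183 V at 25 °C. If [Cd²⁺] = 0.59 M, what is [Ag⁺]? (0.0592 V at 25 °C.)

0.4 M

From the Nernst equation, log Q = n(E° − E)/0.0592 = 2(1.20 − 1.183)/0.0592 = 0.574, so Q = 3.75.
With Q = [Cd²⁺]/[Ag⁺]^2 and the known concentrations, [Ag⁺]^2 in the denominator gives [Ag⁺] = 0.4 M.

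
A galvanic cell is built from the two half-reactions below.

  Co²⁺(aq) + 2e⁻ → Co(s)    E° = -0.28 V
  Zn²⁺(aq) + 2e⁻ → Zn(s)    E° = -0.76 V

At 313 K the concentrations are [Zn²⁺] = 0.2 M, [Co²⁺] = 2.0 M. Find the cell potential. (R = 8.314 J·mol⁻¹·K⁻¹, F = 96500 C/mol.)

0.511 V

The Co²⁺/Co couple has the higher reduction potential and acts as the cathode, so E°_cell = -0.28 − (-0.76) = 0.48 V.
Balancing electrons gives n = 2; the reaction quotient is Q = [Zn²⁺]/[Co²⁺] = 0.100.
E = E° − (RT/nF) ln Q = 0.48 − (8.314×313)/(2×96500) × (-2.303) = 0.480 + 0.031 = 0.511 V.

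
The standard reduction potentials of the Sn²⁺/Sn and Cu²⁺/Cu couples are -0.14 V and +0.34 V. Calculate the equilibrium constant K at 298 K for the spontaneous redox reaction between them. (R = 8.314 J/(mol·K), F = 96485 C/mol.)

E°_cell = +0.34 − (-0.14) = 0.48 V, with n = 2 electrons transferred.
At equilibrium E = 0, so the Nernst equation gives ln K = nFE°/RT = (2)(96485)(0.48)/((8.314)(298)) = 37.39.
K = e^37.39 = 1.7 × 10^16.

1.7 × 10^16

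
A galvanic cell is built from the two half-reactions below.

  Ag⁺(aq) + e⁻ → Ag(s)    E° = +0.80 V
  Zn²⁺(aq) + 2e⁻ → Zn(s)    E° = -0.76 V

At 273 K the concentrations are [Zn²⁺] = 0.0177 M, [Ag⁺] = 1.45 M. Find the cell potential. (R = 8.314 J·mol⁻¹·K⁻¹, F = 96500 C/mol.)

1.62 V

The Ag⁺/Ag couple has the higher reduction potential and acts as the cathode, so E°_cell = +0.80 − (-0.76) = 1.56 V.
Balancing electrons gives n = 2; the reaction quotient is Q = [Zn²⁺]/[Ag⁺]^2 = 0.00842.
E = E° − (RT/nF) ln Q = 1.56 − (8.314×273)/(2×96500) × (-4.777) = 1.560 + 0.056 = 1.616 V.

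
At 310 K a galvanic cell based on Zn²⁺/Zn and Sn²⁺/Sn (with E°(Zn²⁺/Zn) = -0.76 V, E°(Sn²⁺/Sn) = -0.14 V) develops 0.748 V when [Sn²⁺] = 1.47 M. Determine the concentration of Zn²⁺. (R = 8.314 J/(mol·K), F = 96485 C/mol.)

1 × 10^-4 M

From the Nernst equation, ln Q = nF(E° − E)/RT = 2×96485×(0.62 − 0.748)/(8.314×310) = -9.584, so Q = 6.88 × 10^-5.
With Q = [Zn²⁺]/[Sn²⁺] and the known concentrations, [Zn²⁺] in the numerator gives [Zn²⁺] = 1 × 10^-4 M.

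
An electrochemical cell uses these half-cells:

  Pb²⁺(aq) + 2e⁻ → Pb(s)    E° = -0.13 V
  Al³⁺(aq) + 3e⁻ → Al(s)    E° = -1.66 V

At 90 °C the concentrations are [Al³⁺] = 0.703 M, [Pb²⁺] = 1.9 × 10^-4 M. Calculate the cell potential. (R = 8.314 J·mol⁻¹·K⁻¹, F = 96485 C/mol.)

1.40 V

The Pb²⁺/Pb couple has the higher reduction potential and acts as the cathode, so E°_cell = -0.13 − (-1.66) = 1.53 V.
Balancing electrons gives n = 6; the reaction quotient is Q = [Al³⁺]^2/[Pb²⁺]^3 = 7.21 × 10^10.
E = E° − (RT/nF) ln Q = 1.53 − (8.314×363)/(6×96485) × (25.001) = 1.530 − 0.130 = 1.400 V.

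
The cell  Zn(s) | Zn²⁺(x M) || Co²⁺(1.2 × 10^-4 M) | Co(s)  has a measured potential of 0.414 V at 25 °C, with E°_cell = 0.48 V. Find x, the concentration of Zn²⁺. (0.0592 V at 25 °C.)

0.02 M

From the Nernst equation, log Q = n(E° − E)/0.0592 = 2(0.48 − 0.414)/0.0592 = 2.230, so Q = 170.
With Q = [Zn²⁺]/[Co²⁺] and the known concentrations, [Zn²⁺] in the numerator gives [Zn²⁺] = 0.02 M.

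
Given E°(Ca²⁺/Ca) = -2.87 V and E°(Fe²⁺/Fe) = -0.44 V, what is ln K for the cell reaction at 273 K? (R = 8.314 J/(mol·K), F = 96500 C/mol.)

E°_cell = -0.44 − (-2.87) = 2.43 V, with n = 2 electrons transferred.
At equilibrium E = 0, so the Nernst equation gives ln K = nFE°/RT = (2)(96500)(2.43)/((8.314)(273)) = 206.63.

ln K = 206.6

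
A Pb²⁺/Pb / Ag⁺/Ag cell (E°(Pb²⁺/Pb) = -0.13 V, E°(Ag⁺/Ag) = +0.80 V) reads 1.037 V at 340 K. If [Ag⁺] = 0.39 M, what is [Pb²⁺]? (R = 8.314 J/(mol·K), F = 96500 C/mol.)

From the Nernst equation, ln Q = nF(E° − E)/RT = 2×96500×(0.93 − 1.037)/(8.314×340) = -7.306, so Q = 6.72 × 10^-4.
With Q = [Pb²⁺]/[Ag⁺]^2 and the known concentrations, [Pb²⁺] in the numerator gives [Pb²⁺] = 1 × 10^-4 M.

1 × 10^-4 M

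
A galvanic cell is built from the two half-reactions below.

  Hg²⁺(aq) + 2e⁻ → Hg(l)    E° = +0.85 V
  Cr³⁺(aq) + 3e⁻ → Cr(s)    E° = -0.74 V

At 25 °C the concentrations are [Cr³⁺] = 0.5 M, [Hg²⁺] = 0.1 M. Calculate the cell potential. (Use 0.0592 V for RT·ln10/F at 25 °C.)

The Hg²⁺/Hg couple has the higher reduction potential and acts as the cathode, so E°_cell = +0.85 − (-0.74) = 1.59 V.
Balancing electrons gives n = 6; the reaction quotient is Q = [Cr³⁺]^2/[Hg²⁺]^3 = 250.
At 25 °C, E = E° − (0.0592/n) log Q = 1.59 − (0.0592/6)(2.398) = 1.590 − 0.024 = 1.566 V.

1.57 V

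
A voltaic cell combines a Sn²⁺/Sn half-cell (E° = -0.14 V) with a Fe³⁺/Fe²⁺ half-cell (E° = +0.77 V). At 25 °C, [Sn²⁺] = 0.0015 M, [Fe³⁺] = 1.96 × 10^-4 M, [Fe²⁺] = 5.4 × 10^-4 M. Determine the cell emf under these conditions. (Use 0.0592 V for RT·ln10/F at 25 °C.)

0.968 V

The Fe³⁺/Fe²⁺ couple has the higher reduction potential and acts as the cathode, so E°_cell = +0.77 − (-0.14) = 0.91 V.
Balancing electrons gives n = 2; the reaction quotient is Q = [Sn²⁺]·[Fe²⁺]^2/[Fe³⁺]^2 = 0.0114.
At 25 °C, E = E° − (0.0592/n) log Q = 0.91 − (0.0592/2)(-1.944) = 0.910 + 0.058 = 0.968 V.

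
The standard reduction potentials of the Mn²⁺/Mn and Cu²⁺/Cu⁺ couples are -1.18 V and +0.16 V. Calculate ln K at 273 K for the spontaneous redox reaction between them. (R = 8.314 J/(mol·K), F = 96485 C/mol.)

ln K = 113.9

E°_cell = +0.16 − (-1.18) = 1.34 V, with n = 2 electrons transferred.
At equilibrium E = 0, so the Nernst equation gives ln K = nFE°/RT = (2)(96485)(1.34)/((8.314)(273)) = 113.93.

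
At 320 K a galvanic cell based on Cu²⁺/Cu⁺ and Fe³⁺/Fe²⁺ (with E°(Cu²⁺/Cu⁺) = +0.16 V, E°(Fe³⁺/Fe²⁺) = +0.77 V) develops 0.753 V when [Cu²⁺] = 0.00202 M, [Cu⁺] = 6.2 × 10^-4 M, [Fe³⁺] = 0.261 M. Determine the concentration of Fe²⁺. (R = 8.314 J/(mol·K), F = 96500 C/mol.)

4.5 × 10^-4 M

From the Nernst equation, ln Q = nF(E° − E)/RT = 1×96500×(0.61 − 0.753)/(8.314×320) = -5.187, so Q = 0.00559.
With Q = [Cu²⁺]·[Fe²⁺]/([Cu⁺]·[Fe³⁺]) and the known concentrations, [Fe²⁺] in the numerator gives [Fe²⁺] = 4.5 × 10^-4 M.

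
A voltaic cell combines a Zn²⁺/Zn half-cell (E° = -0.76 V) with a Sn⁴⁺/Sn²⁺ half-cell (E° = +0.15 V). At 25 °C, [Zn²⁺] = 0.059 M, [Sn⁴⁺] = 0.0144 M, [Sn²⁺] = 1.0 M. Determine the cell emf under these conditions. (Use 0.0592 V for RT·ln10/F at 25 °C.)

0.892 V

The Sn⁴⁺/Sn²⁺ couple has the higher reduction potential and acts as the cathode, so E°_cell = +0.15 − (-0.76) = 0.91 V.
Balancing electrons gives n = 2; the reaction quotient is Q = [Zn²⁺]·[Sn²⁺]/[Sn⁴⁺] = 4.10.
At 25 °C, E = E° − (0.0592/n) log Q = 0.91 − (0.0592/2)(0.612) = 0.910 − 0.018 = 0.892 V.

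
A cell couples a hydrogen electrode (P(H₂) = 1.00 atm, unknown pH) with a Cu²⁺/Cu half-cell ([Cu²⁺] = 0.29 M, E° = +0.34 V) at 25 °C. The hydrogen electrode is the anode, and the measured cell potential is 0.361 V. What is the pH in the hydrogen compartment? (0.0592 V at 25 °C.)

pH = 0.62

E°_cell = 0.34 V and n = 2.
log Q = n(E° − E)/0.0592 = 2×(0.34 − 0.361)/0.0592 = -0.709.
With Q = [H⁺]^2 / ([Cu²⁺]·P(H₂)), solving for [H⁺] gives log[H⁺] = -0.624, so pH = 0.62.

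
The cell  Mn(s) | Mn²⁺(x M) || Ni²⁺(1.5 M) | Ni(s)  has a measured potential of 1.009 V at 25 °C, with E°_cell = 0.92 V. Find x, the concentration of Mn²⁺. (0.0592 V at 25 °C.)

From the Nernst equation, log Q = n(E° − E)/0.0592 = 2(0.92 − 1.009)/0.0592 = -3.007, so Q = 9.85 × 10^-4.
With Q = [Mn²⁺]/[Ni²⁺] and the known concentrations, [Mn²⁺] in the numerator gives [Mn²⁺] = 0.0015 M.

0.0015 M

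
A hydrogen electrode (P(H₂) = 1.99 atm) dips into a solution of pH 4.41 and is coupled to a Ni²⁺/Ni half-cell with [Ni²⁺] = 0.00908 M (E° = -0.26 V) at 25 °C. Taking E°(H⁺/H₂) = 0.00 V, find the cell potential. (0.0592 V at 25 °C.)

The hydrogen couple is the cathode, so E°_cell = 0.26 V; n = 2.
[H⁺] = 10^(−4.41) = 3.9 × 10^-5 M, and Q = [Ni²⁺]·P(H₂) / [H⁺]^2 = 1.19 × 10^7.
E = E° − (0.0592/2) log Q = 0.26 − (0.0592/2)(7.077) = 0.051 V.

0.051 V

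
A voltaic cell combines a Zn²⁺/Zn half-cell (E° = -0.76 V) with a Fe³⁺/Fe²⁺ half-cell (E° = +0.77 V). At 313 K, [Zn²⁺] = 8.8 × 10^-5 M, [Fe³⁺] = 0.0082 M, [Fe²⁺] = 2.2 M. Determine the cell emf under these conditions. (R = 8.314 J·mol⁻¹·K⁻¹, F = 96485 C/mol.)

The Fe³⁺/Fe²⁺ couple has the higher reduction potential and acts as the cathode, so E°_cell = +0.77 − (-0.76) = 1.53 V.
Balancing electrons gives n = 2; the reaction quotient is Q = [Zn²⁺]·[Fe²⁺]^2/[Fe³⁺]^2 = 6.33.
E = E° − (RT/nF) ln Q = 1.53 − (8.314×313)/(2×96485) × (1.846) = 1.530 − 0.025 = 1.505 V.

1.51 V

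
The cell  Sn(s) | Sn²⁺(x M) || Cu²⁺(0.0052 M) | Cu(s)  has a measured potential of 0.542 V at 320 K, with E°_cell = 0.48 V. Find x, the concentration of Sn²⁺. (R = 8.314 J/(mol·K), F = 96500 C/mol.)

From the Nernst equation, ln Q = nF(E° − E)/RT = 2×96500×(0.48 − 0.542)/(8.314×320) = -4.498, so Q = 0.0111.
With Q = [Sn²⁺]/[Cu²⁺] and the known concentrations, [Sn²⁺] in the numerator gives [Sn²⁺] = 5.8 × 10^-5 M.

5.8 × 10^-5 M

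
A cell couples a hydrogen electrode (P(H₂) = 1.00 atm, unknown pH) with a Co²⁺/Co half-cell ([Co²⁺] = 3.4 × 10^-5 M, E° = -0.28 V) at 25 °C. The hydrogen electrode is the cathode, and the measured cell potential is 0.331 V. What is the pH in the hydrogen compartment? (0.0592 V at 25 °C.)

E°_cell = 0.28 V and n = 2.
log Q = n(E° − E)/0.0592 = 2×(0.28 − 0.331)/0.0592 = -1.723.
With Q = [Co²⁺]·P(H₂) / [H⁺]^2, solving for [H⁺] gives log[H⁺] = -1.373, so pH = 1.37.

pH = 1.37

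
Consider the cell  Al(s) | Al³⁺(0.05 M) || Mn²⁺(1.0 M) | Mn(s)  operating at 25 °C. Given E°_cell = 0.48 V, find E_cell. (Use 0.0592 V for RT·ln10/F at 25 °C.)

0.506 V

Balancing electrons gives n = 6; the reaction quotient is Q = [Al³⁺]^2/[Mn²⁺]^3 = 0.00250.
At 25 °C, E = E° − (0.0592/n) log Q = 0.48 − (0.0592/6)(-2.602) = 0.480 + 0.026 = 0.506 V.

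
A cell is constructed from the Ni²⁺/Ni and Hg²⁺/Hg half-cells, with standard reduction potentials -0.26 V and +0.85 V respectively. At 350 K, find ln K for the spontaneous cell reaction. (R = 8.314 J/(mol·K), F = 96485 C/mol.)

E°_cell = +0.85 − (-0.26) = 1.11 V, with n = 2 electrons transferred.
At equilibrium E = 0, so the Nernst equation gives ln K = nFE°/RT = (2)(96485)(1.11)/((8.314)(350)) = 73.61.

ln K = 73.6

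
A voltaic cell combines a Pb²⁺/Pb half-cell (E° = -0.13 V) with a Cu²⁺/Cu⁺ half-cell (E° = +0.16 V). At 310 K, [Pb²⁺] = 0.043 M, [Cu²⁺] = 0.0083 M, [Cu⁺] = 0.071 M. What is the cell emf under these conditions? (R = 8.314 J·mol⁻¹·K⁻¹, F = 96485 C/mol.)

0.275 V

The Cu²⁺/Cu⁺ couple has the higher reduction potential and acts as the cathode, so E°_cell = +0.16 − (-0.13) = 0.29 V.
Balancing electrons gives n = 2; the reaction quotient is Q = [Pb²⁺]·[Cu⁺]^2/[Cu²⁺]^2 = 3.15.
E = E° − (RT/nF) ln Q = 0.29 − (8.314×310)/(2×96485) × (1.146) = 0.290 − 0.015 = 0.275 V.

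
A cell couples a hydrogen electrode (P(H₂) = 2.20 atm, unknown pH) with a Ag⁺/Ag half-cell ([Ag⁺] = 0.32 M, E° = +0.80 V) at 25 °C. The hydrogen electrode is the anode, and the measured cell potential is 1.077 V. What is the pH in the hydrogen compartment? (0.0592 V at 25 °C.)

pH = 5.00

E°_cell = 0.80 V and n = 2.
log Q = n(E° − E)/0.0592 = 2×(0.80 − 1.077)/0.0592 = -9.358.
With Q = [H⁺]^2 / ([Ag⁺]^2·P(H₂)), solving for [H⁺] gives log[H⁺] = -5.003, so pH = 5.00.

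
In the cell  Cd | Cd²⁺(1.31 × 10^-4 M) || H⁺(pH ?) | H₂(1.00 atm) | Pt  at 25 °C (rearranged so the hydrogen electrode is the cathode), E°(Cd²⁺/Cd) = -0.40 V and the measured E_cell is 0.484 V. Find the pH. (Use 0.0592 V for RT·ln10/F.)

E°_cell = 0.40 V and n = 2.
log Q = n(E° − E)/0.0592 = 2×(0.40 − 0.484)/0.0592 = -2.838.
With Q = [Cd²⁺]·P(H₂) / [H⁺]^2, solving for [H⁺] gives log[H⁺] = -0.522, so pH = 0.52.

pH = 0.52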